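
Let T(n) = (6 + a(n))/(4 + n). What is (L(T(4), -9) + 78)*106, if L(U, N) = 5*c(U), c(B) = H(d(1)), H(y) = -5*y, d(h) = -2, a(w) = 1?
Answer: 13568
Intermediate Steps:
T(n) = 7/(4 + n) (T(n) = (6 + 1)/(4 + n) = 7/(4 + n))
c(B) = 10 (c(B) = -5*(-2) = 10)
L(U, N) = 50 (L(U, N) = 5*10 = 50)
(L(T(4), -9) + 78)*106 = (50 + 78)*106 = 128*106 = 13568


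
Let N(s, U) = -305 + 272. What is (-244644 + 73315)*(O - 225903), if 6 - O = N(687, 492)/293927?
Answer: 11375770587948894/293927 ≈ 3.8703e+10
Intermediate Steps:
N(s, U) = -33
O = 1763595/293927 (O = 6 - (-33)/293927 = 6 - 1*(-33/293927) = 6 + 33/293927 = 1763595/293927 ≈ 6.0001)
(-244644 + 73315)*(O - 225903) = (-244644 + 73315)*(1763595/293927 - 225903) = -171329*(-66397227486/293927) = 11375770587948894/293927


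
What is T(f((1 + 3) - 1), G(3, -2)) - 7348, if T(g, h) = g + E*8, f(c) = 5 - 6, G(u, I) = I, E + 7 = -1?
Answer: -7413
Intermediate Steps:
E = -8 (E = -7 - 1 = -8)
f(c) = -1
T(g, h) = -64 + g (T(g, h) = g - 8*8 = g - 64 = -64 + g)
T(f((1 + 3) - 1), G(3, -2)) - 7348 = (-64 - 1) - 7348 = -65 - 7348 = -7413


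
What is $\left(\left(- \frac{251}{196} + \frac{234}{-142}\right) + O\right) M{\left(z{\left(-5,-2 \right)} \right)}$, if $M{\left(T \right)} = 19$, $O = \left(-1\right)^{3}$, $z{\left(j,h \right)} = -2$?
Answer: $- \frac{1038711}{13916} \approx -74.641$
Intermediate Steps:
$O = -1$
$\left(\left(- \frac{251}{196} + \frac{234}{-142}\right) + O\right) M{\left(z{\left(-5,-2 \right)} \right)} = \left(\left(- \frac{251}{196} + \frac{234}{-142}\right) - 1\right) 19 = \left(\left(\left(-251\right) \frac{1}{196} + 234 \left(- \frac{1}{142}\right)\right) - 1\right) 19 = \left(\left(- \frac{251}{196} - \frac{117}{71}\right) - 1\right) 19 = \left(- \frac{40753}{13916} - 1\right) 19 = \left(- \frac{54669}{13916}\right) 19 = - \frac{1038711}{13916}$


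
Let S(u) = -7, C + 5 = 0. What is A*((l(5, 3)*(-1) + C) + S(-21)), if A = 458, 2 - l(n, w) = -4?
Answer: -8244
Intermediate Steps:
C = -5 (C = -5 + 0 = -5)
l(n, w) = 6 (l(n, w) = 2 - 1*(-4) = 2 + 4 = 6)
A*((l(5, 3)*(-1) + C) + S(-21)) = 458*((6*(-1) - 5) - 7) = 458*((-6 - 5) - 7) = 458*(-11 - 7) = 458*(-18) = -8244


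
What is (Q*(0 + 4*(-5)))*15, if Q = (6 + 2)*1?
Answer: -2400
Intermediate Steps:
Q = 8 (Q = 8*1 = 8)
(Q*(0 + 4*(-5)))*15 = (8*(0 + 4*(-5)))*15 = (8*(0 - 20))*15 = (8*(-20))*15 = -160*15 = -2400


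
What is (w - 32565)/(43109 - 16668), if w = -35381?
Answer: -67946/26441 ≈ -2.5697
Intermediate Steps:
(w - 32565)/(43109 - 16668) = (-35381 - 32565)/(43109 - 16668) = -67946/26441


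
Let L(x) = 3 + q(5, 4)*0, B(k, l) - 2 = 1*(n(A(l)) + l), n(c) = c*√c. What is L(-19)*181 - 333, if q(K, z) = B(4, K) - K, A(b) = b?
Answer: 210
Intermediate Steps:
n(c) = c^(3/2)
B(k, l) = 2 + l + l^(3/2) (B(k, l) = 2 + 1*(l^(3/2) + l) = 2 + 1*(l + l^(3/2)) = 2 + (l + l^(3/2)) = 2 + l + l^(3/2))
q(K, z) = 2 + K^(3/2) (q(K, z) = (2 + K + K^(3/2)) - K = 2 + K^(3/2))
L(x) = 3 (L(x) = 3 + (2 + 5^(3/2))*0 = 3 + (2 + 5*√5)*0 = 3 + 0 = 3)
L(-19)*181 - 333 = 3*181 - 333 = 543 - 333 = 210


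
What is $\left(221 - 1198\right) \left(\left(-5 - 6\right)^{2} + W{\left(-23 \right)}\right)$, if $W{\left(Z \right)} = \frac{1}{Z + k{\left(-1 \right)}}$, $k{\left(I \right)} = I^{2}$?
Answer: $- \frac{2599797}{22} \approx -1.1817 \cdot 10^{5}$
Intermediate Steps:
$W{\left(Z \right)} = \frac{1}{1 + Z}$ ($W{\left(Z \right)} = \frac{1}{Z + \left(-1\right)^{2}} = \frac{1}{Z + 1} = \frac{1}{1 + Z}$)
$\left(221 - 1198\right) \left(\left(-5 - 6\right)^{2} + W{\left(-23 \right)}\right) = \left(221 - 1198\right) \left(\left(-5 - 6\right)^{2} + \frac{1}{1 - 23}\right) = - 977 \left(\left(-11\right)^{2} + \frac{1}{-22}\right) = - 977 \left(121 - \frac{1}{22}\right) = \left(-977\right) \frac{2661}{22} = - \frac{2599797}{22}$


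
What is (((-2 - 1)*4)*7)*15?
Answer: -1260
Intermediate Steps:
(((-2 - 1)*4)*7)*15 = (-3*4*7)*15 = -12*7*15 = -84*15 = -1260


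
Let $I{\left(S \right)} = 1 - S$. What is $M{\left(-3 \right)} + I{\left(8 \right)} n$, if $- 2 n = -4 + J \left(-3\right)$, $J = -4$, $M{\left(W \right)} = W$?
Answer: $25$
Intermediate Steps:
$n = -4$ ($n = - \frac{-4 - -12}{2} = - \frac{-4 + 12}{2} = \left(- \frac{1}{2}\right) 8 = -4$)
$M{\left(-3 \right)} + I{\left(8 \right)} n = -3 + \left(1 - 8\right) \left(-4\right) = -3 - -28 = -3 + 28 = 25$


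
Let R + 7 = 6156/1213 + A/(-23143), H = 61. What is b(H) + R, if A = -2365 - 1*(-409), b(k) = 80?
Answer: 2194130443/28072459 ≈ 78.160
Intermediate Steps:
A = -1956 (A = -2365 + 409 = -1956)
R = -51666277/28072459 (R = -7 + (6156/1213 - 1956/(-23143)) = -7 + (6156*(1/1213) - 1956*(-1/23143)) = -7 + (6156/1213 + 1956/23143) = -7 + 144840936/28072459 = -51666277/28072459 ≈ -1.8405)
b(H) + R = 80 - 51666277/28072459 = 2194130443/28072459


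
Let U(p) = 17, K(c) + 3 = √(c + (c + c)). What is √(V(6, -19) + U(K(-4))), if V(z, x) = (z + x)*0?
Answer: √17 ≈ 4.1231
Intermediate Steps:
K(c) = -3 + √3*√c (K(c) = -3 + √(c + (c + c)) = -3 + √(c + 2*c) = -3 + √(3*c) = -3 + √3*√c)
V(z, x) = 0 (V(z, x) = (x + z)*0 = 0)
√(V(6, -19) + U(K(-4))) = √(0 + 17) = √17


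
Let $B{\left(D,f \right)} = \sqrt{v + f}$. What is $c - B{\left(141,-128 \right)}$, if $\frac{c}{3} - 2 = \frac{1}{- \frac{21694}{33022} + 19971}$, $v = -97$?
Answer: $\frac{1978431537}{329730334} - 15 i \approx 6.0002 - 15.0 i$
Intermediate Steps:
$B{\left(D,f \right)} = \sqrt{-97 + f}$
$c = \frac{1978431537}{329730334}$ ($c = 6 + \frac{3}{- \frac{21694}{33022} + 19971} = 6 + \frac{3}{\left(-21694\right) \frac{1}{33022} + 19971} = 6 + \frac{3}{- \frac{10847}{16511} + 19971} = 6 + \frac{3}{\frac{329730334}{16511}} = 6 + 3 \cdot \frac{16511}{329730334} = 6 + \frac{49533}{329730334} = \frac{1978431537}{329730334} \approx 6.0002$)
$c - B{\left(141,-128 \right)} = \frac{1978431537}{329730334} - \sqrt{-97 - 128} = \frac{1978431537}{329730334} - \sqrt{-225} = \frac{1978431537}{329730334} - 15 i$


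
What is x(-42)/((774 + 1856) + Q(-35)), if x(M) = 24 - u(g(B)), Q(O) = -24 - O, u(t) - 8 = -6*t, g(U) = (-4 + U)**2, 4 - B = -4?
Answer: 112/2641 ≈ 0.042408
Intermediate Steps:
B = 8 (B = 4 - 1*(-4) = 4 + 4 = 8)
u(t) = 8 - 6*t
x(M) = 112 (x(M) = 24 - (8 - 6*(-4 + 8)**2) = 24 - (8 - 6*4**2) = 24 - (8 - 6*16) = 24 - (8 - 96) = 24 - 1*(-88) = 24 + 88 = 112)
x(-42)/((774 + 1856) + Q(-35)) = 112/((774 + 1856) + (-24 - 1*(-35))) = 112/(2630 + (-24 + 35)) = 112/(2630 + 11) = 112/2641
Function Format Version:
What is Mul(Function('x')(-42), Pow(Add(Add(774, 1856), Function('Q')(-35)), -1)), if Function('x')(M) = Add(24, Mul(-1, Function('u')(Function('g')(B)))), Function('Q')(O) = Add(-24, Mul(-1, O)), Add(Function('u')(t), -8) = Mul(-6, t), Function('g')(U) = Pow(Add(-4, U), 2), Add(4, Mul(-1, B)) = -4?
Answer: Rational(112, 2641) ≈ 0.042408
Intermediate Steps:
B = 8 (B = Add(4, Mul(-1, -4)) = Add(4, 4) = 8)
Function('u')(t) = Add(8, Mul(-6, t))
Function('x')(M) = 112 (Function('x')(M) = Add(24, Mul(-1, Add(8, Mul(-6, Pow(Add(-4, 8), 2))))) = Add(24, Mul(-1, Add(8, Mul(-6, Pow(4, 2))))) = Add(24, Mul(-1, Add(8, Mul(-6, 16)))) = Add(24, Mul(-1, Add(8, -96))) = Add(24, Mul(-1, -88)) = Add(24, 88) = 112)
Mul(Function('x')(-42), Pow(Add(Add(774, 1856), Function('Q')(-35)), -1)) = Mul(112, Pow(Add(Add(774, 1856), Add(-24, Mul(-1, -35))), -1)) = Mul(112, Pow(Add(2630, Add(-24, 35)), -1)) = Mul(112, Pow(Add(2630, 11), -1)) = Mul(112, Pow(2641, -1)) = Mul(112, Rational(1, 2641)) = Rational(112, 2641)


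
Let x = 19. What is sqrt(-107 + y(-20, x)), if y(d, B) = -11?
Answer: I*sqrt(118) ≈ 10.863*I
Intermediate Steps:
sqrt(-107 + y(-20, x)) = sqrt(-107 - 11) = sqrt(-118) = I*sqrt(118)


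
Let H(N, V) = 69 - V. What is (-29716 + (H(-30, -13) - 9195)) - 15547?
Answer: -54376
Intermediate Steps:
(-29716 + (H(-30, -13) - 9195)) - 15547 = (-29716 + ((69 - 1*(-13)) - 9195)) - 15547 = (-29716 + ((69 + 13) - 9195)) - 15547 = (-29716 + (82 - 9195)) - 15547 = (-29716 - 9113) - 15547 = -38829 - 15547 = -54376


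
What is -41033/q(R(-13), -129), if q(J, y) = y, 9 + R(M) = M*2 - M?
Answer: 41033/129 ≈ 318.09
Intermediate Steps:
R(M) = -9 + M (R(M) = -9 + (M*2 - M) = -9 + (2*M - M) = -9 + M)
-41033/q(R(-13), -129) = -41033/(-129) = -41033*(-1/129) = 41033/129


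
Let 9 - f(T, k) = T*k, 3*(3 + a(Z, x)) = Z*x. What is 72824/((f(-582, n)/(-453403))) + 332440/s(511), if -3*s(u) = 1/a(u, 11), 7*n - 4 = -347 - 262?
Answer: -656566509923656/352047 ≈ -1.8650e+9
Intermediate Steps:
n = -605/7 (n = 4/7 + (-347 - 262)/7 = 4/7 + (1/7)*(-609) = 4/7 - 87 = -605/7 ≈ -86.429)
a(Z, x) = -3 + Z*x/3 (a(Z, x) = -3 + (Z*x)/3 = -3 + Z*x/3)
s(u) = -1/(3*(-3 + 11*u/3)) (s(u) = -1/(3*(-3 + (1/3)*u*11)) = -1/(3*(-3 + 11*u/3)))
f(T, k) = 9 - T*k
72824/((f(-582, n)/(-453403))) + 332440/s(511) = 72824/(((9 - 1*(-582)*(-605/7))/(-453403))) + 332440/((-1/(-9 + 11*511))) = 72824/(((9 - 352110/7)*(-1/453403))) + 332440/((-1/(-9 + 5621))) = 72824/((-352047/7*(-1/453403))) + 332440/((-1/5612)) = 72824/(352047/3173821) + 332440/((-1*1/5612)) = 72824*(3173821/352047) + 332440/(-1/5612) = 231130340504/352047 + 332440*(-5612) = 231130340504/352047 - 1865653280 = -656566509923656/352047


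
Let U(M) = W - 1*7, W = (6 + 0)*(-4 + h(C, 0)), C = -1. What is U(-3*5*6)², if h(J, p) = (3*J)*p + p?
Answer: 961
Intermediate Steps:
h(J, p) = p + 3*J*p (h(J, p) = 3*J*p + p = p + 3*J*p)
W = -24 (W = (6 + 0)*(-4 + 0*(1 + 3*(-1))) = 6*(-4 + 0*(1 - 3)) = 6*(-4 + 0*(-2)) = 6*(-4 + 0) = 6*(-4) = -24)
U(M) = -31 (U(M) = -24 - 1*7 = -24 - 7 = -31)
U(-3*5*6)² = (-31)² = 961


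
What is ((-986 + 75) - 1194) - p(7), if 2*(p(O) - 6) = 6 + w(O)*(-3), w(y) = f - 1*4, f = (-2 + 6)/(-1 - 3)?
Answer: -4243/2 ≈ -2121.5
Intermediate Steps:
f = -1 (f = 4/(-4) = 4*(-¼) = -1)
w(y) = -5 (w(y) = -1 - 1*4 = -1 - 4 = -5)
p(O) = 33/2 (p(O) = 6 + (6 - 5*(-3))/2 = 6 + (6 + 15)/2 = 6 + (½)*21 = 6 + 21/2 = 33/2)
((-986 + 75) - 1194) - p(7) = ((-986 + 75) - 1194) - 1*33/2 = (-911 - 1194) - 33/2 = -2105 - 33/2 = -4243/2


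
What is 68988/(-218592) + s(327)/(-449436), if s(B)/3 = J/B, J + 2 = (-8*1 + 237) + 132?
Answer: -23470130335/74364579432 ≈ -0.31561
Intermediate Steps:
J = 359 (J = -2 + ((-8*1 + 237) + 132) = -2 + ((-8 + 237) + 132) = -2 + (229 + 132) = -2 + 361 = 359)
s(B) = 1077/B (s(B) = 3*(359/B) = 1077/B)
68988/(-218592) + s(327)/(-449436) = 68988/(-218592) + (1077/327)/(-449436) = 68988*(-1/218592) + (1077*(1/327))*(-1/449436) = -5749/18216 + (359/109)*(-1/449436) = -5749/18216 - 359/48988524 = -23470130335/74364579432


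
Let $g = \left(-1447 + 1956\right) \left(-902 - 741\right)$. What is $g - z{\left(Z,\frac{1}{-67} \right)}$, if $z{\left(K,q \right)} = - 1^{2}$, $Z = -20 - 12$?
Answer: $-836286$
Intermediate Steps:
$Z = -32$
$z{\left(K,q \right)} = -1$ ($z{\left(K,q \right)} = \left(-1\right) 1 = -1$)
$g = -836287$ ($g = 509 \left(-1643\right) = -836287$)
$g - z{\left(Z,\frac{1}{-67} \right)} = -836287 - -1 = -836287 + 1 = -836286$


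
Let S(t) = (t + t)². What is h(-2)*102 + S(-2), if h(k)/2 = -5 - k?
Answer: -596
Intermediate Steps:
h(k) = -10 - 2*k (h(k) = 2*(-5 - k) = -10 - 2*k)
S(t) = 4*t² (S(t) = (2*t)² = 4*t²)
h(-2)*102 + S(-2) = (-10 - 2*(-2))*102 + 4*(-2)² = (-10 + 4)*102 + 4*4 = -6*102 + 16 = -612 + 16 = -596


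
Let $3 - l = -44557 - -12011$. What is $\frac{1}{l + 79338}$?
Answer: $\frac{1}{111887} \approx 8.9376 \cdot 10^{-6}$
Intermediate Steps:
$l = 32549$ ($l = 3 - \left(-44557 - -12011\right) = 3 - \left(-44557 + 12011\right) = 3 - -32546 = 3 + 32546 = 32549$)
$\frac{1}{l + 79338} = \frac{1}{32549 + 79338} = \frac{1}{111887}$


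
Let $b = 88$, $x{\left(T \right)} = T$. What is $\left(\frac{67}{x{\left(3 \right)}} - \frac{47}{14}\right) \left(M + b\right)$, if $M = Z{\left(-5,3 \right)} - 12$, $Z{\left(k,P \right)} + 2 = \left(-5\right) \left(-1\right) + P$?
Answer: $\frac{32677}{21} \approx 1556.0$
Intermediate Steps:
$Z{\left(k,P \right)} = 3 + P$ ($Z{\left(k,P \right)} = -2 + \left(\left(-5\right) \left(-1\right) + P\right) = -2 + \left(5 + P\right) = 3 + P$)
$M = -6$ ($M = \left(3 + 3\right) - 12 = 6 - 12 = -6$)
$\left(\frac{67}{x{\left(3 \right)}} - \frac{47}{14}\right) \left(M + b\right) = \left(\frac{67}{3} - \frac{47}{14}\right) \left(-6 + 88\right) = \left(67 \cdot \frac{1}{3} - \frac{47}{14}\right) 82 = \left(\frac{67}{3} - \frac{47}{14}\right) 82 = \frac{797}{42} \cdot 82 = \frac{32677}{21}$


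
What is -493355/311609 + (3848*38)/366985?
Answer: -7131008961/6018727835 ≈ -1.1848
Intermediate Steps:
-493355/311609 + (3848*38)/366985 = -493355*1/311609 + 146224*(1/366985) = -493355/311609 + 7696/19315 = -7131008961/6018727835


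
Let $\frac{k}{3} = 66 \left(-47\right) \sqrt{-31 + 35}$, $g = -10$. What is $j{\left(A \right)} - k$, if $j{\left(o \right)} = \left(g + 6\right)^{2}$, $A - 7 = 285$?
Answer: $18628$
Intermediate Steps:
$A = 292$ ($A = 7 + 285 = 292$)
$k = -18612$ ($k = 3 \cdot 66 \left(-47\right) \sqrt{-31 + 35} = 3 \left(- 3102 \sqrt{4}\right) = 3 \left(\left(-3102\right) 2\right) = 3 \left(-6204\right) = -18612$)
$j{\left(o \right)} = 16$ ($j{\left(o \right)} = \left(-10 + 6\right)^{2} = \left(-4\right)^{2} = 16$)
$j{\left(A \right)} - k = 16 - -18612 = 16 + 18612 = 18628$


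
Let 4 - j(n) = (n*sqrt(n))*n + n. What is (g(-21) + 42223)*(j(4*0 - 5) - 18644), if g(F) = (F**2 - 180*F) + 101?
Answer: -867366075 - 1163625*I*sqrt(5) ≈ -8.6737e+8 - 2.6019e+6*I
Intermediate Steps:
g(F) = 101 + F**2 - 180*F
j(n) = 4 - n - n**(5/2) (j(n) = 4 - ((n*sqrt(n))*n + n) = 4 - (n**(3/2)*n + n) = 4 - (n**(5/2) + n) = 4 - (n + n**(5/2)) = 4 + (-n - n**(5/2)) = 4 - n - n**(5/2))
(g(-21) + 42223)*(j(4*0 - 5) - 18644) = ((101 + (-21)**2 - 180*(-21)) + 42223)*((4 - (4*0 - 5) - (4*0 - 5)**(5/2)) - 18644) = ((101 + 441 + 3780) + 42223)*((4 - (0 - 5) - (0 - 5)**(5/2)) - 18644) = (4322 + 42223)*((4 - 1*(-5) - (-5)**(5/2)) - 18644) = 46545*((4 + 5 - 25*I*sqrt(5)) - 18644) = 46545*((9 - 25*I*sqrt(5)) - 18644) = 46545*(-18635 - 25*I*sqrt(5)) = -867366075 - 1163625*I*sqrt(5)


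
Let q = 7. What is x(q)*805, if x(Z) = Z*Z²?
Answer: 276115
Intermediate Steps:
x(Z) = Z³
x(q)*805 = 7³*805 = 343*805 = 276115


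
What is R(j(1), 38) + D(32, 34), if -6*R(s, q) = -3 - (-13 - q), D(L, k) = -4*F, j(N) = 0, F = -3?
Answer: 4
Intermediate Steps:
D(L, k) = 12 (D(L, k) = -4*(-3) = 12)
R(s, q) = -5/3 - q/6 (R(s, q) = -(-3 - (-13 - q))/6 = -(-3 + (13 + q))/6 = -(10 + q)/6 = -5/3 - q/6)
R(j(1), 38) + D(32, 34) = (-5/3 - ⅙*38) + 12 = (-5/3 - 19/3) + 12 = -8 + 12 = 4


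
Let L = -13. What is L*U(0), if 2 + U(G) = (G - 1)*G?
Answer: 26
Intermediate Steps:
U(G) = -2 + G*(-1 + G) (U(G) = -2 + (G - 1)*G = -2 + (-1 + G)*G = -2 + G*(-1 + G))
L*U(0) = -13*(-2 + 0**2 - 1*0) = -13*(-2 + 0 + 0) = -13*(-2) = 26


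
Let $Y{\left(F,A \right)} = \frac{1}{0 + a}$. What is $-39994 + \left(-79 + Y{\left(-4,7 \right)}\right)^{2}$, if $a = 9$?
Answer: $- \frac{2735414}{81} \approx -33771.0$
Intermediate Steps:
$Y{\left(F,A \right)} = \frac{1}{9}$ ($Y{\left(F,A \right)} = \frac{1}{0 + 9} = \frac{1}{9}$)
$-39994 + \left(-79 + Y{\left(-4,7 \right)}\right)^{2} = -39994 + \left(-79 + \frac{1}{9}\right)^{2} = -39994 + \left(- \frac{710}{9}\right)^{2} = -39994 + \frac{504100}{81} = - \frac{2735414}{81}$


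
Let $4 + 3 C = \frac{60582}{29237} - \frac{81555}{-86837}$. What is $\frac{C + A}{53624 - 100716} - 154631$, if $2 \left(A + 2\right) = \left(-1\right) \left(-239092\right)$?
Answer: $- \frac{55463810469253806965}{358679048558844} \approx -1.5463 \cdot 10^{5}$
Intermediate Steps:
$A = 119544$ ($A = -2 + \frac{\left(-1\right) \left(-239092\right)}{2} = -2 + \frac{1}{2} \cdot 239092 = -2 + 119546 = 119544$)
$C = - \frac{2510230807}{7616560107}$ ($C = - \frac{4}{3} + \frac{\frac{60582}{29237} - \frac{81555}{-86837}}{3} = - \frac{4}{3} + \frac{60582 \cdot \frac{1}{29237} - - \frac{81555}{86837}}{3} = - \frac{4}{3} + \frac{\frac{60582}{29237} + \frac{81555}{86837}}{3} = - \frac{4}{3} + \frac{1}{3} \cdot \frac{7645182669}{2538853369} = - \frac{4}{3} + \frac{2548394223}{2538853369} = - \frac{2510230807}{7616560107} \approx -0.32958$)
$\frac{C + A}{53624 - 100716} - 154631 = \frac{- \frac{2510230807}{7616560107} + 119544}{53624 - 100716} - 154631 = \frac{910511551200401}{7616560107 \left(-47092\right)} - 154631 = \frac{910511551200401}{7616560107} \left(- \frac{1}{47092}\right) - 154631 = - \frac{910511551200401}{358679048558844} - 154631 = - \frac{55463810469253806965}{358679048558844}$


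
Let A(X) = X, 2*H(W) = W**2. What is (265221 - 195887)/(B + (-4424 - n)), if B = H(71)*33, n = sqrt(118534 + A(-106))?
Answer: 21840903340/24807351313 + 554672*sqrt(29607)/24807351313 ≈ 0.88427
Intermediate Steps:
H(W) = W**2/2
n = 2*sqrt(29607) (n = sqrt(118534 - 106) = sqrt(118428) = 2*sqrt(29607) ≈ 344.13)
B = 166353/2 (B = ((1/2)*71**2)*33 = ((1/2)*5041)*33 = (5041/2)*33 = 166353/2 ≈ 83177.)
(265221 - 195887)/(B + (-4424 - n)) = (265221 - 195887)/(166353/2 + (-4424 - 2*sqrt(29607))) = 69334/(166353/2 + (-4424 - 2*sqrt(29607))) = 69334/(157505/2 - 2*sqrt(29607))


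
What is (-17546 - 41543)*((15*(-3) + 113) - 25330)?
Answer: 1492706318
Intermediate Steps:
(-17546 - 41543)*((15*(-3) + 113) - 25330) = -59089*((-45 + 113) - 25330) = -59089*(68 - 25330) = -59089*(-25262) = 1492706318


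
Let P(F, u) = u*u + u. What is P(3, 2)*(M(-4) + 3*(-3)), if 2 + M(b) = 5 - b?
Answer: -12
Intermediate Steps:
M(b) = 3 - b (M(b) = -2 + (5 - b) = 3 - b)
P(F, u) = u + u**2 (P(F, u) = u**2 + u = u + u**2)
P(3, 2)*(M(-4) + 3*(-3)) = (2*(1 + 2))*((3 - 1*(-4)) + 3*(-3)) = (2*3)*((3 + 4) - 9) = 6*(7 - 9) = 6*(-2) = -12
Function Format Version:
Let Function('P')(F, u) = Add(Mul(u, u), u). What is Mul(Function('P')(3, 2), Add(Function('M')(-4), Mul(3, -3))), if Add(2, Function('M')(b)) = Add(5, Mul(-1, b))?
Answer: -12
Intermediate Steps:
Function('M')(b) = Add(3, Mul(-1, b)) (Function('M')(b) = Add(-2, Add(5, Mul(-1, b))) = Add(3, Mul(-1, b)))
Function('P')(F, u) = Add(u, Pow(u, 2)) (Function('P')(F, u) = Add(Pow(u, 2), u) = Add(u, Pow(u, 2)))
Mul(Function('P')(3, 2), Add(Function('M')(-4), Mul(3, -3))) = Mul(Mul(2, Add(1, 2)), Add(Add(3, Mul(-1, -4)), Mul(3, -3))) = Mul(Mul(2, 3), Add(Add(3, 4), -9)) = Mul(6, Add(7, -9)) = Mul(6, -2) = -12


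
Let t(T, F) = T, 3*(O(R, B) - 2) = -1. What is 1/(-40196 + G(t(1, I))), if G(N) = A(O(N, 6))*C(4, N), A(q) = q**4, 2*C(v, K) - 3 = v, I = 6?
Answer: -162/6507377 ≈ -2.4895e-5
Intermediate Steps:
O(R, B) = 5/3 (O(R, B) = 2 + (1/3)*(-1) = 2 - 1/3 = 5/3)
C(v, K) = 3/2 + v/2
G(N) = 4375/162 (G(N) = (5/3)**4*(3/2 + (1/2)*4) = 625*(3/2 + 2)/81 = (625/81)*(7/2) = 4375/162)
1/(-40196 + G(t(1, I))) = 1/(-40196 + 4375/162) = 1/(-6507377/162) = -162/6507377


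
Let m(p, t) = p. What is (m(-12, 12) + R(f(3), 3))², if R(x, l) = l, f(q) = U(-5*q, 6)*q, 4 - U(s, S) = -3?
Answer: 81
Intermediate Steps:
U(s, S) = 7 (U(s, S) = 4 - 1*(-3) = 4 + 3 = 7)
f(q) = 7*q
(m(-12, 12) + R(f(3), 3))² = (-12 + 3)² = (-9)² = 81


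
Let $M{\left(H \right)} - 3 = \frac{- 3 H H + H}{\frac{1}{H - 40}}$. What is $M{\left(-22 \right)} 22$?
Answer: $2010602$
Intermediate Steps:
$M{\left(H \right)} = 3 + \left(-40 + H\right) \left(H - 3 H^{2}\right)$ ($M{\left(H \right)} = 3 + \frac{- 3 H H + H}{\frac{1}{H - 40}} = 3 + \frac{- 3 H^{2} + H}{\frac{1}{-40 + H}} = 3 + \left(H - 3 H^{2}\right) \left(-40 + H\right) = 3 + \left(-40 + H\right) \left(H - 3 H^{2}\right)$)
$M{\left(-22 \right)} 22 = \left(3 - -880 - 3 \left(-22\right)^{3} + 121 \left(-22\right)^{2}\right) 22 = \left(3 + 880 - -31944 + 121 \cdot 484\right) 22 = \left(3 + 880 + 31944 + 58564\right) 22 = 91391 \cdot 22 = 2010602$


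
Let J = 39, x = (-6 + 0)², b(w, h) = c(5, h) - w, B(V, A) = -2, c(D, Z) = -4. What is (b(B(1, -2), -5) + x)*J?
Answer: 1326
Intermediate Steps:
b(w, h) = -4 - w
x = 36 (x = (-6)² = 36)
(b(B(1, -2), -5) + x)*J = ((-4 - 1*(-2)) + 36)*39 = ((-4 + 2) + 36)*39 = (-2 + 36)*39 = 34*39 = 1326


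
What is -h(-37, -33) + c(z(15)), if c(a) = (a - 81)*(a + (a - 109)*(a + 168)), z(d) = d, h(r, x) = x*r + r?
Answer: 1133158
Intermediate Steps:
h(r, x) = r + r*x (h(r, x) = r*x + r = r + r*x)
c(a) = (-81 + a)*(a + (-109 + a)*(168 + a))
-h(-37, -33) + c(z(15)) = -(-37)*(1 - 33) + (1483272 + 15**3 - 23172*15 - 21*15**2) = -(-37)*(-32) + (1483272 + 3375 - 347580 - 21*225) = -1*1184 + (1483272 + 3375 - 347580 - 4725) = -1184 + 1134342 = 1133158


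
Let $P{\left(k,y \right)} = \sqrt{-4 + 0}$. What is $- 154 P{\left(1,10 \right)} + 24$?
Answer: $24 - 308 i \approx 24.0 - 308.0 i$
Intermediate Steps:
$P{\left(k,y \right)} = 2 i$ ($P{\left(k,y \right)} = \sqrt{-4} = 2 i$)
$- 154 P{\left(1,10 \right)} + 24 = - 154 \cdot 2 i + 24 = - 308 i + 24 = 24 - 308 i$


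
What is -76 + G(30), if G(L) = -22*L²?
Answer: -19876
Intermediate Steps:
-76 + G(30) = -76 - 22*30² = -76 - 22*900 = -76 - 19800 = -19876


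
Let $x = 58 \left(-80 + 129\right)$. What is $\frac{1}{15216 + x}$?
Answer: $\frac{1}{18058} \approx 5.5377 \cdot 10^{-5}$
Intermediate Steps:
$x = 2842$ ($x = 58 \cdot 49 = 2842$)
$\frac{1}{15216 + x} = \frac{1}{15216 + 2842} = \frac{1}{18058}$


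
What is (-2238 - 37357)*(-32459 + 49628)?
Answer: -679806555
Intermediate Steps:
(-2238 - 37357)*(-32459 + 49628) = -39595*17169 = -679806555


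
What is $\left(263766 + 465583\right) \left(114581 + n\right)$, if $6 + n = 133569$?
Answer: $180983578256$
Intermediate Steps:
$n = 133563$ ($n = -6 + 133569 = 133563$)
$\left(263766 + 465583\right) \left(114581 + n\right) = \left(263766 + 465583\right) \left(114581 + 133563\right) = 729349 \cdot 248144 = 180983578256$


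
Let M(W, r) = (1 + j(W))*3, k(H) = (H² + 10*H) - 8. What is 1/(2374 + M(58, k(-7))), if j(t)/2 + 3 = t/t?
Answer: 1/2365 ≈ 0.00042283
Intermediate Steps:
j(t) = -4 (j(t) = -6 + 2*(t/t) = -6 + 2*1 = -6 + 2 = -4)
k(H) = -8 + H² + 10*H
M(W, r) = -9 (M(W, r) = (1 - 4)*3 = -3*3 = -9)
1/(2374 + M(58, k(-7))) = 1/(2374 - 9) = 1/2365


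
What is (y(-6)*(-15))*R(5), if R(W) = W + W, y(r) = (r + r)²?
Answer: -21600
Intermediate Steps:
y(r) = 4*r² (y(r) = (2*r)² = 4*r²)
R(W) = 2*W
(y(-6)*(-15))*R(5) = ((4*(-6)²)*(-15))*(2*5) = ((4*36)*(-15))*10 = (144*(-15))*10 = -2160*10 = -21600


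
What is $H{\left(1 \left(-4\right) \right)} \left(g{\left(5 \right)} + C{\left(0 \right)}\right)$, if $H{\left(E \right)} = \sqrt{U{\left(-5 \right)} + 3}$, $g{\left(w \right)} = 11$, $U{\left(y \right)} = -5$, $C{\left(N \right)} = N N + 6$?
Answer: $17 i \sqrt{2} \approx 24.042 i$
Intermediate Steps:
$C{\left(N \right)} = 6 + N^{2}$ ($C{\left(N \right)} = N^{2} + 6 = 6 + N^{2}$)
$H{\left(E \right)} = i \sqrt{2}$ ($H{\left(E \right)} = \sqrt{-5 + 3} = \sqrt{-2} = i \sqrt{2}$)
$H{\left(1 \left(-4\right) \right)} \left(g{\left(5 \right)} + C{\left(0 \right)}\right) = i \sqrt{2} \left(11 + \left(6 + 0^{2}\right)\right) = i \sqrt{2} \left(11 + \left(6 + 0\right)\right) = i \sqrt{2} \left(11 + 6\right) = i \sqrt{2} \cdot 17 = 17 i \sqrt{2}$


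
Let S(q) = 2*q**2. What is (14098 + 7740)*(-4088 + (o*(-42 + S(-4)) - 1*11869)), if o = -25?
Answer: -343009466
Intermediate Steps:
(14098 + 7740)*(-4088 + (o*(-42 + S(-4)) - 1*11869)) = (14098 + 7740)*(-4088 + (-25*(-42 + 2*(-4)**2) - 1*11869)) = 21838*(-4088 + (-25*(-42 + 2*16) - 11869)) = 21838*(-4088 + (-25*(-42 + 32) - 11869)) = 21838*(-4088 + (-25*(-10) - 11869)) = 21838*(-4088 + (250 - 11869)) = 21838*(-4088 - 11619) = 21838*(-15707) = -343009466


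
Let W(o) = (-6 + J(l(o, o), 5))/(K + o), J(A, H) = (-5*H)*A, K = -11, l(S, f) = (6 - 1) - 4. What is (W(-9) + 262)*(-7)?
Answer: -36897/20 ≈ -1844.8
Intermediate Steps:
l(S, f) = 1 (l(S, f) = 5 - 4 = 1)
J(A, H) = -5*A*H
W(o) = -31/(-11 + o) (W(o) = (-6 - 5*1*5)/(-11 + o) = (-6 - 25)/(-11 + o) = -31/(-11 + o))
(W(-9) + 262)*(-7) = (-31/(-11 - 9) + 262)*(-7) = (-31/(-20) + 262)*(-7) = (-31*(-1/20) + 262)*(-7) = (31/20 + 262)*(-7) = (5271/20)*(-7) = -36897/20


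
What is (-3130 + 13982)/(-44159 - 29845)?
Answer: -2713/18501 ≈ -0.14664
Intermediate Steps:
(-3130 + 13982)/(-44159 - 29845) = 10852/(-74004) = 10852*(-1/74004) = -2713/18501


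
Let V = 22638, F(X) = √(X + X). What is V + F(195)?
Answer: 22638 + √390 ≈ 22658.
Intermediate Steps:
F(X) = √2*√X (F(X) = √(2*X) = √2*√X)
V + F(195) = 22638 + √2*√195 = 22638 + √390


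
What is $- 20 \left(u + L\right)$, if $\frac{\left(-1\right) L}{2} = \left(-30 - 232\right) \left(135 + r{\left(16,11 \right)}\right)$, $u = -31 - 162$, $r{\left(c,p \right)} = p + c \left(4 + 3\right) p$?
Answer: $-14437580$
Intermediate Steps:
$r{\left(c,p \right)} = p + 7 c p$ ($r{\left(c,p \right)} = p + c 7 p = p + 7 c p$)
$u = -193$
$L = 722072$ ($L = - 2 \left(-30 - 232\right) \left(135 + 11 \left(1 + 7 \cdot 16\right)\right) = - 2 \left(- 262 \left(135 + 11 \left(1 + 112\right)\right)\right) = - 2 \left(- 262 \left(135 + 11 \cdot 113\right)\right) = - 2 \left(- 262 \left(135 + 1243\right)\right) = - 2 \left(\left(-262\right) 1378\right) = \left(-2\right) \left(-361036\right) = 722072$)
$- 20 \left(u + L\right) = - 20 \left(-193 + 722072\right) = \left(-20\right) 721879 = -14437580$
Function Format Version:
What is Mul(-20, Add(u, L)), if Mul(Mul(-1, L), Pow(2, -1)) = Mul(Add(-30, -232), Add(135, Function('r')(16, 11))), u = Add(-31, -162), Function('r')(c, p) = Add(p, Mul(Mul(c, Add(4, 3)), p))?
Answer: -14437580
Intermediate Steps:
Function('r')(c, p) = Add(p, Mul(7, c, p)) (Function('r')(c, p) = Add(p, Mul(Mul(c, 7), p)) = Add(p, Mul(Mul(7, c), p)) = Add(p, Mul(7, c, p)))
u = -193
L = 722072 (L = Mul(-2, Mul(Add(-30, -232), Add(135, Mul(11, Add(1, Mul(7, 16)))))) = Mul(-2, Mul(-262, Add(135, Mul(11, Add(1, 112))))) = Mul(-2, Mul(-262, Add(135, Mul(11, 113)))) = Mul(-2, Mul(-262, Add(135, 1243))) = Mul(-2, Mul(-262, 1378)) = Mul(-2, -361036) = 722072)
Mul(-20, Add(u, L)) = Mul(-20, Add(-193, 722072)) = Mul(-20, 721879) = -14437580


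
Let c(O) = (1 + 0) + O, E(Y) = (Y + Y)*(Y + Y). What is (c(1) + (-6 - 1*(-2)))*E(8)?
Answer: -512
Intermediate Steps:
E(Y) = 4*Y² (E(Y) = (2*Y)*(2*Y) = 4*Y²)
c(O) = 1 + O
(c(1) + (-6 - 1*(-2)))*E(8) = ((1 + 1) + (-6 - 1*(-2)))*(4*8²) = (2 + (-6 + 2))*(4*64) = (2 - 4)*256 = -2*256 = -512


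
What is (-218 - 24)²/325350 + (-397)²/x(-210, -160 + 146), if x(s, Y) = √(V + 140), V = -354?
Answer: 29282/162675 - 157609*I*√214/214 ≈ 0.18 - 10774.0*I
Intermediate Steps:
x(s, Y) = I*√214 (x(s, Y) = √(-354 + 140) = √(-214) = I*√214)
(-218 - 24)²/325350 + (-397)²/x(-210, -160 + 146) = (-218 - 24)²/325350 + (-397)²/((I*√214)) = (-242)²*(1/325350) + 157609*(-I*√214/214) = 58564*(1/325350) - 157609*I*√214/214 = 29282/162675 - 157609*I*√214/214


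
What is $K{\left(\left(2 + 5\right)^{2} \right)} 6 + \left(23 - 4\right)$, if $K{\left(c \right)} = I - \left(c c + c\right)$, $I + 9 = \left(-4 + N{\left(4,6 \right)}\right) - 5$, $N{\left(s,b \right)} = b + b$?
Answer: $-14717$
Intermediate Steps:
$N{\left(s,b \right)} = 2 b$
$I = -6$ ($I = -9 + \left(\left(-4 + 2 \cdot 6\right) - 5\right) = -9 + \left(\left(-4 + 12\right) - 5\right) = -9 + \left(8 - 5\right) = -9 + 3 = -6$)
$K{\left(c \right)} = -6 - c - c^{2}$ ($K{\left(c \right)} = -6 - \left(c c + c\right) = -6 - \left(c^{2} + c\right) = -6 - \left(c + c^{2}\right) = -6 - c - c^{2}$)
$K{\left(\left(2 + 5\right)^{2} \right)} 6 + \left(23 - 4\right) = \left(-6 - \left(2 + 5\right)^{2} - \left(\left(2 + 5\right)^{2}\right)^{2}\right) 6 + \left(23 - 4\right) = \left(-6 - 7^{2} - \left(7^{2}\right)^{2}\right) 6 + \left(23 - 4\right) = \left(-6 - 49 - 49^{2}\right) 6 + 19 = \left(-6 - 49 - 2401\right) 6 + 19 = \left(-2456\right) 6 + 19 = -14736 + 19 = -14717$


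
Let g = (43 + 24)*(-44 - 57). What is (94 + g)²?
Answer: 44528929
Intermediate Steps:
g = -6767 (g = 67*(-101) = -6767)
(94 + g)² = (94 - 6767)² = (-6673)² = 44528929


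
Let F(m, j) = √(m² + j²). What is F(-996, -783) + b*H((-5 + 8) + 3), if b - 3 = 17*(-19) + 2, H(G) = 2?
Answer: -636 + 3*√178345 ≈ 630.93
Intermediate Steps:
b = -318 (b = 3 + (17*(-19) + 2) = 3 + (-323 + 2) = 3 - 321 = -318)
F(m, j) = √(j² + m²)
F(-996, -783) + b*H((-5 + 8) + 3) = √((-783)² + (-996)²) - 318*2 = √(613089 + 992016) - 636 = √1605105 - 636 = 3*√178345 - 636 = -636 + 3*√178345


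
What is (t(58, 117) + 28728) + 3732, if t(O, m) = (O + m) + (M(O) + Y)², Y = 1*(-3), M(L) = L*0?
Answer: 32644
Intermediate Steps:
M(L) = 0
Y = -3
t(O, m) = 9 + O + m (t(O, m) = (O + m) + (0 - 3)² = (O + m) + (-3)² = (O + m) + 9 = 9 + O + m)
(t(58, 117) + 28728) + 3732 = ((9 + 58 + 117) + 28728) + 3732 = (184 + 28728) + 3732 = 28912 + 3732 = 32644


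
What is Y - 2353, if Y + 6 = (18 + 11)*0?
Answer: -2359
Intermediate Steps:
Y = -6 (Y = -6 + (18 + 11)*0 = -6 + 29*0 = -6 + 0 = -6)
Y - 2353 = -6 - 2353 = -2359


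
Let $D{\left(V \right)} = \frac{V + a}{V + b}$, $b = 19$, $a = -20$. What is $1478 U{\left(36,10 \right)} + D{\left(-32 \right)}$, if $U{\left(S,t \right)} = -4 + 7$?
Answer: $4438$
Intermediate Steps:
$U{\left(S,t \right)} = 3$
$D{\left(V \right)} = \frac{-20 + V}{19 + V}$ ($D{\left(V \right)} = \frac{V - 20}{V + 19} = \frac{-20 + V}{19 + V}$)
$1478 U{\left(36,10 \right)} + D{\left(-32 \right)} = 1478 \cdot 3 + \frac{-20 - 32}{19 - 32} = 4434 + \frac{1}{-13} \left(-52\right) = 4434 - -4 = 4434 + 4 = 4438$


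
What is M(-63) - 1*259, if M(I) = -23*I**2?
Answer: -91546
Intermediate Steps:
M(-63) - 1*259 = -23*(-63)**2 - 1*259 = -23*3969 - 259 = -91287 - 259 = -91546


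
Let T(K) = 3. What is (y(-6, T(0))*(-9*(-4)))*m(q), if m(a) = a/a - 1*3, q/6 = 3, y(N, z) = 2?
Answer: -144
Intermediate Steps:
q = 18 (q = 6*3 = 18)
m(a) = -2 (m(a) = 1 - 3 = -2)
(y(-6, T(0))*(-9*(-4)))*m(q) = (2*(-9*(-4)))*(-2) = (2*36)*(-2) = 72*(-2) = -144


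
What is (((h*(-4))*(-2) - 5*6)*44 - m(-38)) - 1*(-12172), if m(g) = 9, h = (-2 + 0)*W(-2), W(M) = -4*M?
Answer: 5211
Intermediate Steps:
h = -16 (h = (-2 + 0)*(-4*(-2)) = -2*8 = -16)
(((h*(-4))*(-2) - 5*6)*44 - m(-38)) - 1*(-12172) = ((-16*(-4)*(-2) - 5*6)*44 - 1*9) - 1*(-12172) = ((64*(-2) - 30)*44 - 9) + 12172 = ((-128 - 30)*44 - 9) + 12172 = (-158*44 - 9) + 12172 = (-6952 - 9) + 12172 = -6961 + 12172 = 5211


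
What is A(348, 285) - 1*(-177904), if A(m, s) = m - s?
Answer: 177967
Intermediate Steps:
A(348, 285) - 1*(-177904) = (348 - 1*285) - 1*(-177904) = (348 - 285) + 177904 = 63 + 177904 = 177967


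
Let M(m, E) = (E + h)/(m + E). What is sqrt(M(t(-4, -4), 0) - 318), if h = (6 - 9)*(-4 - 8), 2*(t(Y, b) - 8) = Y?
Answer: 2*I*sqrt(78) ≈ 17.664*I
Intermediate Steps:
t(Y, b) = 8 + Y/2
h = 36 (h = -3*(-12) = 36)
M(m, E) = (36 + E)/(E + m) (M(m, E) = (E + 36)/(m + E) = (36 + E)/(E + m))
sqrt(M(t(-4, -4), 0) - 318) = sqrt((36 + 0)/(0 + (8 + (1/2)*(-4))) - 318) = sqrt(36/(0 + (8 - 2)) - 318) = sqrt(36/(0 + 6) - 318) = sqrt(36/6 - 318) = sqrt((1/6)*36 - 318) = sqrt(6 - 318) = sqrt(-312) = 2*I*sqrt(78)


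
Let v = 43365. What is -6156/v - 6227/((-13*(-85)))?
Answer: -1419673/245735 ≈ -5.7773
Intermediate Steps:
-6156/v - 6227/((-13*(-85))) = -6156/43365 - 6227/((-13*(-85))) = -6156*1/43365 - 6227/1105 = -2052/14455 - 6227*1/1105 = -2052/14455 - 479/85 = -1419673/245735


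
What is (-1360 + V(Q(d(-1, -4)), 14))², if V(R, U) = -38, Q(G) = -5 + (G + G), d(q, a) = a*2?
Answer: 1954404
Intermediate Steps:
d(q, a) = 2*a
Q(G) = -5 + 2*G
(-1360 + V(Q(d(-1, -4)), 14))² = (-1360 - 38)² = (-1398)² = 1954404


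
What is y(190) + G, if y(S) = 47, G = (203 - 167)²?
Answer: 1343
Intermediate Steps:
G = 1296 (G = 36² = 1296)
y(190) + G = 47 + 1296 = 1343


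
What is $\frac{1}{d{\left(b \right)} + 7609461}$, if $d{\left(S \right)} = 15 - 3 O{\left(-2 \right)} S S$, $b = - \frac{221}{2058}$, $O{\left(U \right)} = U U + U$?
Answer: $\frac{705894}{5371483402703} \approx 1.3142 \cdot 10^{-7}$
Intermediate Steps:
$O{\left(U \right)} = U + U^{2}$ ($O{\left(U \right)} = U^{2} + U = U + U^{2}$)
$b = - \frac{221}{2058}$ ($b = \left(-221\right) \frac{1}{2058} = - \frac{221}{2058} \approx -0.10739$)
$d{\left(S \right)} = 15 - 6 S^{2}$ ($d{\left(S \right)} = 15 - 3 - 2 \left(1 - 2\right) S S = 15 - 3 \left(-2\right) \left(-1\right) S S = 15 - 3 \cdot 2 S S = 15 - 3 \cdot 2 S^{2} = 15 - 6 S^{2}$)
$\frac{1}{d{\left(b \right)} + 7609461} = \frac{1}{\left(15 - 6 \left(- \frac{221}{2058}\right)^{2}\right) + 7609461} = \frac{1}{\left(15 - \frac{48841}{705894}\right) + 7609461} = \frac{1}{\frac{10539569}{705894} + 7609461} = \frac{1}{\frac{5371483402703}{705894}} = \frac{705894}{5371483402703}$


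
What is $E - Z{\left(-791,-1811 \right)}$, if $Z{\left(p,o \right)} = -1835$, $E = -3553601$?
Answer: $-3551766$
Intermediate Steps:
$E - Z{\left(-791,-1811 \right)} = -3553601 - -1835 = -3553601 + 1835 = -3551766$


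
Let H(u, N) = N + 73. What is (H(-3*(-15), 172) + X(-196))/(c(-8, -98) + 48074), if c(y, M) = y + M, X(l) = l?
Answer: 49/47968 ≈ 0.0010215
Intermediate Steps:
H(u, N) = 73 + N
c(y, M) = M + y
(H(-3*(-15), 172) + X(-196))/(c(-8, -98) + 48074) = ((73 + 172) - 196)/((-98 - 8) + 48074) = (245 - 196)/(-106 + 48074) = 49/47968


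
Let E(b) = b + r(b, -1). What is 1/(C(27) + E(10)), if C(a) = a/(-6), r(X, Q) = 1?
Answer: 2/13 ≈ 0.15385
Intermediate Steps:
C(a) = -a/6 (C(a) = a*(-⅙) = -a/6)
E(b) = 1 + b (E(b) = b + 1 = 1 + b)
1/(C(27) + E(10)) = 1/(-⅙*27 + (1 + 10)) = 1/(-9/2 + 11) = 1/(13/2) = 2/13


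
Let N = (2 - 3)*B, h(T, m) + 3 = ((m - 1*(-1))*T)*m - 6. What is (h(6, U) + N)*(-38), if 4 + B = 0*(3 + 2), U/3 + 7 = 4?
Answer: -16226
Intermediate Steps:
U = -9 (U = -21 + 3*4 = -21 + 12 = -9)
B = -4 (B = -4 + 0*(3 + 2) = -4 + 0*5 = -4 + 0 = -4)
h(T, m) = -9 + T*m*(1 + m) (h(T, m) = -3 + (((m - 1*(-1))*T)*m - 6) = -3 + (((m + 1)*T)*m - 6) = -3 + (((1 + m)*T)*m - 6) = -3 + ((T*(1 + m))*m - 6) = -3 + (T*m*(1 + m) - 6) = -3 + (-6 + T*m*(1 + m)) = -9 + T*m*(1 + m))
N = 4 (N = (2 - 3)*(-4) = -1*(-4) = 4)
(h(6, U) + N)*(-38) = ((-9 + 6*(-9) + 6*(-9)²) + 4)*(-38) = ((-9 - 54 + 6*81) + 4)*(-38) = ((-9 - 54 + 486) + 4)*(-38) = (423 + 4)*(-38) = 427*(-38) = -16226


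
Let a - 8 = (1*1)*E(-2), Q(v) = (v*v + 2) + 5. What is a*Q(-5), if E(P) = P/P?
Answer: 288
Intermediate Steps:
E(P) = 1
Q(v) = 7 + v² (Q(v) = (v² + 2) + 5 = (2 + v²) + 5 = 7 + v²)
a = 9 (a = 8 + (1*1)*1 = 8 + 1*1 = 8 + 1 = 9)
a*Q(-5) = 9*(7 + (-5)²) = 9*(7 + 25) = 9*32 = 288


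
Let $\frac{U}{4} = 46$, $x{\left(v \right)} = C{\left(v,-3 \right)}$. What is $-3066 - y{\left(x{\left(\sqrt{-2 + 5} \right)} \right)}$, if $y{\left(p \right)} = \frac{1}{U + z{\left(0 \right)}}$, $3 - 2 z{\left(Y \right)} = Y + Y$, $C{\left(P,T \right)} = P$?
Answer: $- \frac{1137488}{371} \approx -3066.0$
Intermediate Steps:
$z{\left(Y \right)} = \frac{3}{2} - Y$ ($z{\left(Y \right)} = \frac{3}{2} - \frac{Y + Y}{2} = \frac{3}{2} - \frac{2 Y}{2} = \frac{3}{2} - Y$)
$x{\left(v \right)} = v$
$U = 184$ ($U = 4 \cdot 46 = 184$)
$y{\left(p \right)} = \frac{2}{371}$ ($y{\left(p \right)} = \frac{1}{184 + \left(\frac{3}{2} - 0\right)} = \frac{1}{184 + \left(\frac{3}{2} + 0\right)} = \frac{1}{184 + \frac{3}{2}} = \frac{1}{\frac{371}{2}} = \frac{2}{371}$)
$-3066 - y{\left(x{\left(\sqrt{-2 + 5} \right)} \right)} = -3066 - \frac{2}{371} = - \frac{1137488}{371}$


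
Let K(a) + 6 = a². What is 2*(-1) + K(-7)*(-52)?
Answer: -2238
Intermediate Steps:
K(a) = -6 + a²
2*(-1) + K(-7)*(-52) = 2*(-1) + (-6 + (-7)²)*(-52) = -2 + (-6 + 49)*(-52) = -2 + 43*(-52) = -2 - 2236 = -2238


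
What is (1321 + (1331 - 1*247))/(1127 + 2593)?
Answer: 481/744 ≈ 0.64651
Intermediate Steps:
(1321 + (1331 - 1*247))/(1127 + 2593) = (1321 + (1331 - 247))/3720 = (1321 + 1084)*(1/3720) = 2405*(1/3720) = 481/744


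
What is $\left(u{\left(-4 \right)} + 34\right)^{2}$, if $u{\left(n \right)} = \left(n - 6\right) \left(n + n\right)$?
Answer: $12996$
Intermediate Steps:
$u{\left(n \right)} = 2 n \left(-6 + n\right)$ ($u{\left(n \right)} = \left(-6 + n\right) 2 n = 2 n \left(-6 + n\right)$)
$\left(u{\left(-4 \right)} + 34\right)^{2} = \left(2 \left(-4\right) \left(-6 - 4\right) + 34\right)^{2} = \left(2 \left(-4\right) \left(-10\right) + 34\right)^{2} = \left(80 + 34\right)^{2} = 114^{2} = 12996$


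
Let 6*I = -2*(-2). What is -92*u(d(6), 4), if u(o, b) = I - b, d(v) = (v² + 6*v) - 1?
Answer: 920/3 ≈ 306.67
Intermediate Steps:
d(v) = -1 + v² + 6*v
I = ⅔ (I = (-2*(-2))/6 = (⅙)*4 = ⅔ ≈ 0.66667)
u(o, b) = ⅔ - b
-92*u(d(6), 4) = -92*(⅔ - 1*4) = -92*(⅔ - 4) = -92*(-10/3) = 920/3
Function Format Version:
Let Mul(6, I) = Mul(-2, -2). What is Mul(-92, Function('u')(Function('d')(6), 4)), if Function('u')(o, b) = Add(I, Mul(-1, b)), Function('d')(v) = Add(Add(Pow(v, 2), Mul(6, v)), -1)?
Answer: Rational(920, 3) ≈ 306.67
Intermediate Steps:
Function('d')(v) = Add(-1, Pow(v, 2), Mul(6, v))
I = Rational(2, 3) (I = Mul(Rational(1, 6), Mul(-2, -2)) = Mul(Rational(1, 6), 4) = Rational(2, 3) ≈ 0.66667)
Function('u')(o, b) = Add(Rational(2, 3), Mul(-1, b))
Mul(-92, Function('u')(Function('d')(6), 4)) = Mul(-92, Add(Rational(2, 3), Mul(-1, 4))) = Mul(-92, Add(Rational(2, 3), -4)) = Mul(-92, Rational(-10, 3)) = Rational(920, 3)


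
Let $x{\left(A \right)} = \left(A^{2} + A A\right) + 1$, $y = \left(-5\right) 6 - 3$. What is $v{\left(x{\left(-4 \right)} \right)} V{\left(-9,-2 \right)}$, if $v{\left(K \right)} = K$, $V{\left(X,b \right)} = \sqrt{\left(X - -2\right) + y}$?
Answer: $66 i \sqrt{10} \approx 208.71 i$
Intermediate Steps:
$y = -33$ ($y = -30 - 3 = -33$)
$x{\left(A \right)} = 1 + 2 A^{2}$ ($x{\left(A \right)} = \left(A^{2} + A^{2}\right) + 1 = 2 A^{2} + 1 = 1 + 2 A^{2}$)
$V{\left(X,b \right)} = \sqrt{-31 + X}$ ($V{\left(X,b \right)} = \sqrt{\left(X - -2\right) - 33} = \sqrt{\left(X + 2\right) - 33} = \sqrt{\left(2 + X\right) - 33} = \sqrt{-31 + X}$)
$v{\left(x{\left(-4 \right)} \right)} V{\left(-9,-2 \right)} = \left(1 + 2 \left(-4\right)^{2}\right) \sqrt{-31 - 9} = \left(1 + 2 \cdot 16\right) \sqrt{-40} = \left(1 + 32\right) 2 i \sqrt{10} = 33 \cdot 2 i \sqrt{10} = 66 i \sqrt{10}$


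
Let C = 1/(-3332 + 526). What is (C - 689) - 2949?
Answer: -10208229/2806 ≈ -3638.0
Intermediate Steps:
C = -1/2806 (C = 1/(-2806) = -1/2806 ≈ -0.00035638)
(C - 689) - 2949 = (-1/2806 - 689) - 2949 = -1933335/2806 - 2949 = -10208229/2806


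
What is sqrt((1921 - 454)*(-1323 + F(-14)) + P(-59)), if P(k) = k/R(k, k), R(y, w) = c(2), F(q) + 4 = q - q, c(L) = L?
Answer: I*sqrt(7786954)/2 ≈ 1395.3*I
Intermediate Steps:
F(q) = -4 (F(q) = -4 + (q - q) = -4 + 0 = -4)
R(y, w) = 2
P(k) = k/2
sqrt((1921 - 454)*(-1323 + F(-14)) + P(-59)) = sqrt((1921 - 454)*(-1323 - 4) + (1/2)*(-59)) = sqrt(1467*(-1327) - 59/2) = sqrt(-1946709 - 59/2) = sqrt(-3893477/2) = I*sqrt(7786954)/2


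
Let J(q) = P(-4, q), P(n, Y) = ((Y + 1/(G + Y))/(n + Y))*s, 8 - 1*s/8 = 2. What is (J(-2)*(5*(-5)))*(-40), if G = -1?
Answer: 56000/3 ≈ 18667.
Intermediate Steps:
s = 48 (s = 64 - 8*2 = 64 - 16 = 48)
P(n, Y) = 48*(Y + 1/(-1 + Y))/(Y + n) (P(n, Y) = ((Y + 1/(-1 + Y))/(n + Y))*48 = ((Y + 1/(-1 + Y))/(Y + n))*48 = 48*(Y + 1/(-1 + Y))/(Y + n))
J(q) = 48*(1 + q² - q)/(4 + q² - 5*q) (J(q) = 48*(1 + q² - q)/(q² - q - 1*(-4) + q*(-4)) = 48*(1 + q² - q)/(q² - q + 4 - 4*q) = 48*(1 + q² - q)/(4 + q² - 5*q))
(J(-2)*(5*(-5)))*(-40) = ((48*(1 + (-2)² - 1*(-2))/(4 + (-2)² - 5*(-2)))*(5*(-5)))*(-40) = ((48*(1 + 4 + 2)/(4 + 4 + 10))*(-25))*(-40) = ((48*7/18)*(-25))*(-40) = ((48*(1/18)*7)*(-25))*(-40) = ((56/3)*(-25))*(-40) = -1400/3*(-40) = 56000/3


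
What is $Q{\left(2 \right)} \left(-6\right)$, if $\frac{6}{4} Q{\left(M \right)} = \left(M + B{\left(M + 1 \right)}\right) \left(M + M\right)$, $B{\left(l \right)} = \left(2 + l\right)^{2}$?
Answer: $-432$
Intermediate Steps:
$Q{\left(M \right)} = \frac{4 M \left(M + \left(3 + M\right)^{2}\right)}{3}$ ($Q{\left(M \right)} = \frac{2 \left(M + \left(2 + \left(M + 1\right)\right)^{2}\right) \left(M + M\right)}{3} = \frac{2 \left(M + \left(2 + \left(1 + M\right)\right)^{2}\right) 2 M}{3} = \frac{2 \left(M + \left(3 + M\right)^{2}\right) 2 M}{3} = \frac{2 \cdot 2 M \left(M + \left(3 + M\right)^{2}\right)}{3} = \frac{4 M \left(M + \left(3 + M\right)^{2}\right)}{3}$)
$Q{\left(2 \right)} \left(-6\right) = \frac{4}{3} \cdot 2 \left(2 + \left(3 + 2\right)^{2}\right) \left(-6\right) = \frac{4}{3} \cdot 2 \left(2 + 5^{2}\right) \left(-6\right) = \frac{4}{3} \cdot 2 \left(2 + 25\right) \left(-6\right) = \frac{4}{3} \cdot 2 \cdot 27 \left(-6\right) = 72 \left(-6\right) = -432$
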